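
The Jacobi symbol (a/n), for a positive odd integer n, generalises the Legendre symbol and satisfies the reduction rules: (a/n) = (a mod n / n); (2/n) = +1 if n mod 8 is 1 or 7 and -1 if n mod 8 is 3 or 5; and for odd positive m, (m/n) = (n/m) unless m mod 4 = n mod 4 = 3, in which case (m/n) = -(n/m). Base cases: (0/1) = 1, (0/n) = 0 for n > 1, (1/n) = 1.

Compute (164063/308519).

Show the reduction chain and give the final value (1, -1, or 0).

1

flip (164063/308519) -> (308519/164063): both odd, 164063 mod 4 = 3, 308519 mod 4 = 3, so the flip contributes -1; sign now -1
(308519/164063): 308519 mod 164063 = 144456, so (308519/164063) = (144456/164063)
factor out 2^3: 144456 = 2^3·18057; with 164063 mod 8 = 7, (2/164063) = +1; sign now -1; continue with (18057/164063)
flip (18057/164063) -> (164063/18057): both odd, 18057 mod 4 = 1, 164063 mod 4 = 3, so the flip contributes +1; sign now -1
(164063/18057): 164063 mod 18057 = 1550, so (164063/18057) = (1550/18057)
factor out 2^1: 1550 = 2^1·775; with 18057 mod 8 = 1, (2/18057) = +1; sign now -1; continue with (775/18057)
flip (775/18057) -> (18057/775): both odd, 775 mod 4 = 3, 18057 mod 4 = 1, so the flip contributes +1; sign now -1
(18057/775): 18057 mod 775 = 232, so (18057/775) = (232/775)
factor out 2^3: 232 = 2^3·29; with 775 mod 8 = 7, (2/775) = +1; sign now -1; continue with (29/775)
flip (29/775) -> (775/29): both odd, 29 mod 4 = 1, 775 mod 4 = 3, so the flip contributes +1; sign now -1
(775/29): 775 mod 29 = 21, so (775/29) = (21/29)
flip (21/29) -> (29/21): both odd, 21 mod 4 = 1, 29 mod 4 = 1, so the flip contributes +1; sign now -1
(29/21): 29 mod 21 = 8, so (29/21) = (8/21)
factor out 2^3: 8 = 2^3·1; with 21 mod 8 = 5, (2/21) = -1; sign now +1; continue with (1/21)
reached (1/21) = 1, so the symbol is +1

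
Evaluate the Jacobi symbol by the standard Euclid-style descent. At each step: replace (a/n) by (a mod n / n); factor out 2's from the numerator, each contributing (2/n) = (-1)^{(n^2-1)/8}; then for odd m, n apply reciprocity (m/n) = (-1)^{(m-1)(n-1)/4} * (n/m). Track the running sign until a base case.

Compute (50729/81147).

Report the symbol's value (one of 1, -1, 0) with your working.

reciprocity: (50729/81147) = +1·(81147/50729) since 50729 mod 4 = 1, 81147 mod 4 = 3; sign now +1
(81147/50729) = (30418/50729)   [reduce mod 50729]
30418 = 2^1·15209; (2/50729) = +1 since 50729 mod 8 = 1, so (30418/50729) = (+1)^1·(15209/50729); sign now +1
reciprocity: (15209/50729) = +1·(50729/15209) since 15209 mod 4 = 1, 50729 mod 4 = 1; sign now +1
(50729/15209) = (5102/15209)   [reduce mod 15209]
5102 = 2^1·2551; (2/15209) = +1 since 15209 mod 8 = 1, so (5102/15209) = (+1)^1·(2551/15209); sign now +1
reciprocity: (2551/15209) = +1·(15209/2551) since 2551 mod 4 = 3, 15209 mod 4 = 1; sign now +1
(15209/2551) = (2454/2551)   [reduce mod 2551]
2454 = 2^1·1227; (2/2551) = +1 since 2551 mod 8 = 7, so (2454/2551) = (+1)^1·(1227/2551); sign now +1
reciprocity: (1227/2551) = -1·(2551/1227) since 1227 mod 4 = 3, 2551 mod 4 = 3; sign now -1
(2551/1227) = (97/1227)   [reduce mod 1227]
reciprocity: (97/1227) = +1·(1227/97) since 97 mod 4 = 1, 1227 mod 4 = 3; sign now -1
(1227/97) = (63/97)   [reduce mod 97]
reciprocity: (63/97) = +1·(97/63) since 63 mod 4 = 3, 97 mod 4 = 1; sign now -1
(97/63) = (34/63)   [reduce mod 63]
34 = 2^1·17; (2/63) = +1 since 63 mod 8 = 7, so (34/63) = (+1)^1·(17/63); sign now -1
reciprocity: (17/63) = +1·(63/17) since 17 mod 4 = 1, 63 mod 4 = 3; sign now -1
(63/17) = (12/17)   [reduce mod 17]
12 = 2^2·3; (2/17) = +1 since 17 mod 8 = 1, so (12/17) = (+1)^2·(3/17); sign now -1
reciprocity: (3/17) = +1·(17/3) since 3 mod 4 = 3, 17 mod 4 = 1; sign now -1
(17/3) = (2/3)   [reduce mod 3]
2 = 2^1·1; (2/3) = -1 since 3 mod 8 = 3, so (2/3) = (-1)^1·(1/3); sign now +1
(1/3) = 1; final value = sign = +1

1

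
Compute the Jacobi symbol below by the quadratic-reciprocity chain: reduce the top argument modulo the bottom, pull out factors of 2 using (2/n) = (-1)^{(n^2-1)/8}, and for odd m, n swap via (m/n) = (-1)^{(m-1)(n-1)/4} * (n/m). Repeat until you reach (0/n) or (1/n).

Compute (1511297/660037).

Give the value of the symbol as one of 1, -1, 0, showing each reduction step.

(1511297/660037): 1511297 mod 660037 = 191223, so (1511297/660037) = (191223/660037)
flip (191223/660037) -> (660037/191223): both odd, 191223 mod 4 = 3, 660037 mod 4 = 1, so the flip contributes +1; sign now +1
(660037/191223): 660037 mod 191223 = 86368, so (660037/191223) = (86368/191223)
factor out 2^5: 86368 = 2^5·2699; with 191223 mod 8 = 7, (2/191223) = +1; sign now +1; continue with (2699/191223)
flip (2699/191223) -> (191223/2699): both odd, 2699 mod 4 = 3, 191223 mod 4 = 3, so the flip contributes -1; sign now -1
(191223/2699): 191223 mod 2699 = 2293, so (191223/2699) = (2293/2699)
flip (2293/2699) -> (2699/2293): both odd, 2293 mod 4 = 1, 2699 mod 4 = 3, so the flip contributes +1; sign now -1
(2699/2293): 2699 mod 2293 = 406, so (2699/2293) = (406/2293)
factor out 2^1: 406 = 2^1·203; with 2293 mod 8 = 5, (2/2293) = -1; sign now +1; continue with (203/2293)
flip (203/2293) -> (2293/203): both odd, 203 mod 4 = 3, 2293 mod 4 = 1, so the flip contributes +1; sign now +1
(2293/203): 2293 mod 203 = 60, so (2293/203) = (60/203)
factor out 2^2: 60 = 2^2·15; with 203 mod 8 = 3, (2/203) = -1; sign now +1; continue with (15/203)
flip (15/203) -> (203/15): both odd, 15 mod 4 = 3, 203 mod 4 = 3, so the flip contributes -1; sign now -1
(203/15): 203 mod 15 = 8, so (203/15) = (8/15)
factor out 2^3: 8 = 2^3·1; with 15 mod 8 = 7, (2/15) = +1; sign now -1; continue with (1/15)
reached (1/15) = 1, so the symbol is -1

-1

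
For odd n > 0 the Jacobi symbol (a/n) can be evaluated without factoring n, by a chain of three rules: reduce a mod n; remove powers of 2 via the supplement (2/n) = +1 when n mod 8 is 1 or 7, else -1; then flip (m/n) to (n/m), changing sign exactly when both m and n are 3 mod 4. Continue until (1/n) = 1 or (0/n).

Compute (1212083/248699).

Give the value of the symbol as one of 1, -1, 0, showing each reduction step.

(1212083/248699) = (217287/248699)   [reduce mod 248699]
reciprocity: (217287/248699) = -1·(248699/217287) since 217287 mod 4 = 3, 248699 mod 4 = 3; sign now -1
(248699/217287) = (31412/217287)   [reduce mod 217287]
31412 = 2^2·7853; (2/217287) = +1 since 217287 mod 8 = 7, so (31412/217287) = (+1)^2·(7853/217287); sign now -1
reciprocity: (7853/217287) = +1·(217287/7853) since 7853 mod 4 = 1, 217287 mod 4 = 3; sign now -1
(217287/7853) = (5256/7853)   [reduce mod 7853]
5256 = 2^3·657; (2/7853) = -1 since 7853 mod 8 = 5, so (5256/7853) = (-1)^3·(657/7853); sign now +1
reciprocity: (657/7853) = +1·(7853/657) since 657 mod 4 = 1, 7853 mod 4 = 1; sign now +1
(7853/657) = (626/657)   [reduce mod 657]
626 = 2^1·313; (2/657) = +1 since 657 mod 8 = 1, so (626/657) = (+1)^1·(313/657); sign now +1
reciprocity: (313/657) = +1·(657/313) since 313 mod 4 = 1, 657 mod 4 = 1; sign now +1
(657/313) = (31/313)   [reduce mod 313]
reciprocity: (31/313) = +1·(313/31) since 31 mod 4 = 3, 313 mod 4 = 1; sign now +1
(313/31) = (3/31)   [reduce mod 31]
reciprocity: (3/31) = -1·(31/3) since 3 mod 4 = 3, 31 mod 4 = 3; sign now -1
(31/3) = (1/3)   [reduce mod 3]
(1/3) = 1; final value = sign = -1

-1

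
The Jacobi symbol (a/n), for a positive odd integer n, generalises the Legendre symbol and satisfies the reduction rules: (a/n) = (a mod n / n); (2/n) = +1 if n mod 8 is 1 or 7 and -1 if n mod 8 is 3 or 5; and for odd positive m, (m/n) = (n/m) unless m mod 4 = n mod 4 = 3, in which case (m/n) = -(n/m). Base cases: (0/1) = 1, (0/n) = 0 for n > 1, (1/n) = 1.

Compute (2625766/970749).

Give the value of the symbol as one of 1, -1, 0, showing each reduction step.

(2625766/970749) = (684268/970749)   [reduce mod 970749]
684268 = 2^2·171067; (2/970749) = -1 since 970749 mod 8 = 5, so (684268/970749) = (-1)^2·(171067/970749); sign now +1
reciprocity: (171067/970749) = +1·(970749/171067) since 171067 mod 4 = 3, 970749 mod 4 = 1; sign now +1
(970749/171067) = (115414/171067)   [reduce mod 171067]
115414 = 2^1·57707; (2/171067) = -1 since 171067 mod 8 = 3, so (115414/171067) = (-1)^1·(57707/171067); sign now -1
reciprocity: (57707/171067) = -1·(171067/57707) since 57707 mod 4 = 3, 171067 mod 4 = 3; sign now +1
(171067/57707) = (55653/57707)   [reduce mod 57707]
reciprocity: (55653/57707) = +1·(57707/55653) since 55653 mod 4 = 1, 57707 mod 4 = 3; sign now +1
(57707/55653) = (2054/55653)   [reduce mod 55653]
2054 = 2^1·1027; (2/55653) = -1 since 55653 mod 8 = 5, so (2054/55653) = (-1)^1·(1027/55653); sign now -1
reciprocity: (1027/55653) = +1·(55653/1027) since 1027 mod 4 = 3, 55653 mod 4 = 1; sign now -1
(55653/1027) = (195/1027)   [reduce mod 1027]
reciprocity: (195/1027) = -1·(1027/195) since 195 mod 4 = 3, 1027 mod 4 = 3; sign now +1
(1027/195) = (52/195)   [reduce mod 195]
52 = 2^2·13; (2/195) = -1 since 195 mod 8 = 3, so (52/195) = (-1)^2·(13/195); sign now +1
reciprocity: (13/195) = +1·(195/13) since 13 mod 4 = 1, 195 mod 4 = 3; sign now +1
(195/13) = (0/13)   [reduce mod 13]
(0/13) = 0   [gcd(a, n) > 1]; final value = 0

0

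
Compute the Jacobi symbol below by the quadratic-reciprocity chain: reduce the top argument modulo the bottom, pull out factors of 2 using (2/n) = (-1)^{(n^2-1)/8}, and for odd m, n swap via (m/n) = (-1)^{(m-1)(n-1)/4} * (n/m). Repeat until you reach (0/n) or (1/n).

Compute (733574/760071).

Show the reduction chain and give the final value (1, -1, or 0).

factor out 2^1: 733574 = 2^1·366787; with 760071 mod 8 = 7, (2/760071) = +1; sign now +1; continue with (366787/760071)
flip (366787/760071) -> (760071/366787): both odd, 366787 mod 4 = 3, 760071 mod 4 = 3, so the flip contributes -1; sign now -1
(760071/366787): 760071 mod 366787 = 26497, so (760071/366787) = (26497/366787)
flip (26497/366787) -> (366787/26497): both odd, 26497 mod 4 = 1, 366787 mod 4 = 3, so the flip contributes +1; sign now -1
(366787/26497): 366787 mod 26497 = 22326, so (366787/26497) = (22326/26497)
factor out 2^1: 22326 = 2^1·11163; with 26497 mod 8 = 1, (2/26497) = +1; sign now -1; continue with (11163/26497)
flip (11163/26497) -> (26497/11163): both odd, 11163 mod 4 = 3, 26497 mod 4 = 1, so the flip contributes +1; sign now -1
(26497/11163): 26497 mod 11163 = 4171, so (26497/11163) = (4171/11163)
flip (4171/11163) -> (11163/4171): both odd, 4171 mod 4 = 3, 11163 mod 4 = 3, so the flip contributes -1; sign now +1
(11163/4171): 11163 mod 4171 = 2821, so (11163/4171) = (2821/4171)
flip (2821/4171) -> (4171/2821): both odd, 2821 mod 4 = 1, 4171 mod 4 = 3, so the flip contributes +1; sign now +1
(4171/2821): 4171 mod 2821 = 1350, so (4171/2821) = (1350/2821)
factor out 2^1: 1350 = 2^1·675; with 2821 mod 8 = 5, (2/2821) = -1; sign now -1; continue with (675/2821)
flip (675/2821) -> (2821/675): both odd, 675 mod 4 = 3, 2821 mod 4 = 1, so the flip contributes +1; sign now -1
(2821/675): 2821 mod 675 = 121, so (2821/675) = (121/675)
flip (121/675) -> (675/121): both odd, 121 mod 4 = 1, 675 mod 4 = 3, so the flip contributes +1; sign now -1
(675/121): 675 mod 121 = 70, so (675/121) = (70/121)
factor out 2^1: 70 = 2^1·35; with 121 mod 8 = 1, (2/121) = +1; sign now -1; continue with (35/121)
flip (35/121) -> (121/35): both odd, 35 mod 4 = 3, 121 mod 4 = 1, so the flip contributes +1; sign now -1
(121/35): 121 mod 35 = 16, so (121/35) = (16/35)
factor out 2^4: 16 = 2^4·1; with 35 mod 8 = 3, (2/35) = -1; sign now -1; continue with (1/35)
reached (1/35) = 1, so the symbol is -1

-1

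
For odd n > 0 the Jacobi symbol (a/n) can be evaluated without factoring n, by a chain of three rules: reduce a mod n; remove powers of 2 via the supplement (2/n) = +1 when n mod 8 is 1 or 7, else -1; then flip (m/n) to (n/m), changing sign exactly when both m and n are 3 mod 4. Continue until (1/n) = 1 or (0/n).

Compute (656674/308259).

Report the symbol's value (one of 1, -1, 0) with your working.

-1

(656674/308259): 656674 mod 308259 = 40156, so (656674/308259) = (40156/308259)
factor out 2^2: 40156 = 2^2·10039; with 308259 mod 8 = 3, (2/308259) = -1; sign now +1; continue with (10039/308259)
flip (10039/308259) -> (308259/10039): both odd, 10039 mod 4 = 3, 308259 mod 4 = 3, so the flip contributes -1; sign now -1
(308259/10039): 308259 mod 10039 = 7089, so (308259/10039) = (7089/10039)
flip (7089/10039) -> (10039/7089): both odd, 7089 mod 4 = 1, 10039 mod 4 = 3, so the flip contributes +1; sign now -1
(10039/7089): 10039 mod 7089 = 2950, so (10039/7089) = (2950/7089)
factor out 2^1: 2950 = 2^1·1475; with 7089 mod 8 = 1, (2/7089) = +1; sign now -1; continue with (1475/7089)
flip (1475/7089) -> (7089/1475): both odd, 1475 mod 4 = 3, 7089 mod 4 = 1, so the flip contributes +1; sign now -1
(7089/1475): 7089 mod 1475 = 1189, so (7089/1475) = (1189/1475)
flip (1189/1475) -> (1475/1189): both odd, 1189 mod 4 = 1, 1475 mod 4 = 3, so the flip contributes +1; sign now -1
(1475/1189): 1475 mod 1189 = 286, so (1475/1189) = (286/1189)
factor out 2^1: 286 = 2^1·143; with 1189 mod 8 = 5, (2/1189) = -1; sign now +1; continue with (143/1189)
flip (143/1189) -> (1189/143): both odd, 143 mod 4 = 3, 1189 mod 4 = 1, so the flip contributes +1; sign now +1
(1189/143): 1189 mod 143 = 45, so (1189/143) = (45/143)
flip (45/143) -> (143/45): both odd, 45 mod 4 = 1, 143 mod 4 = 3, so the flip contributes +1; sign now +1
(143/45): 143 mod 45 = 8, so (143/45) = (8/45)
factor out 2^3: 8 = 2^3·1; with 45 mod 8 = 5, (2/45) = -1; sign now -1; continue with (1/45)
reached (1/45) = 1, so the symbol is -1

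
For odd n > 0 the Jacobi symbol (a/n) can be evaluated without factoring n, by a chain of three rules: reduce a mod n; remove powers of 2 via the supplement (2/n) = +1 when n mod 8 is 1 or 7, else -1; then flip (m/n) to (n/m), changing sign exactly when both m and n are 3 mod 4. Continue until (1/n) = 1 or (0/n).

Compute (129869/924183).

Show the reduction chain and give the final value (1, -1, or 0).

reciprocity: (129869/924183) = +1·(924183/129869) since 129869 mod 4 = 1, 924183 mod 4 = 3; sign now +1
(924183/129869) = (15100/129869)   [reduce mod 129869]
15100 = 2^2·3775; (2/129869) = -1 since 129869 mod 8 = 5, so (15100/129869) = (-1)^2·(3775/129869); sign now +1
reciprocity: (3775/129869) = +1·(129869/3775) since 3775 mod 4 = 3, 129869 mod 4 = 1; sign now +1
(129869/3775) = (1519/3775)   [reduce mod 3775]
reciprocity: (1519/3775) = -1·(3775/1519) since 1519 mod 4 = 3, 3775 mod 4 = 3; sign now -1
(3775/1519) = (737/1519)   [reduce mod 1519]
reciprocity: (737/1519) = +1·(1519/737) since 737 mod 4 = 1, 1519 mod 4 = 3; sign now -1
(1519/737) = (45/737)   [reduce mod 737]
reciprocity: (45/737) = +1·(737/45) since 45 mod 4 = 1, 737 mod 4 = 1; sign now -1
(737/45) = (17/45)   [reduce mod 45]
reciprocity: (17/45) = +1·(45/17) since 17 mod 4 = 1, 45 mod 4 = 1; sign now -1
(45/17) = (11/17)   [reduce mod 17]
reciprocity: (11/17) = +1·(17/11) since 11 mod 4 = 3, 17 mod 4 = 1; sign now -1
(17/11) = (6/11)   [reduce mod 11]
6 = 2^1·3; (2/11) = -1 since 11 mod 8 = 3, so (6/11) = (-1)^1·(3/11); sign now +1
reciprocity: (3/11) = -1·(11/3) since 3 mod 4 = 3, 11 mod 4 = 3; sign now -1
(11/3) = (2/3)   [reduce mod 3]
2 = 2^1·1; (2/3) = -1 since 3 mod 8 = 3, so (2/3) = (-1)^1·(1/3); sign now +1
(1/3) = 1; final value = sign = +1

1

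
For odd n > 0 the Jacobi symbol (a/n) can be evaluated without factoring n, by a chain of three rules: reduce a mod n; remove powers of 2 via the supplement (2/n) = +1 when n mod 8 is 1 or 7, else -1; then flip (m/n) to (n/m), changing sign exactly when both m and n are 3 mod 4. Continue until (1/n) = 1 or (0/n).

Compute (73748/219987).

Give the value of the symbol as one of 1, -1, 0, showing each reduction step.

-1

factor out 2^2: 73748 = 2^2·18437; with 219987 mod 8 = 3, (2/219987) = -1; sign now +1; continue with (18437/219987)
flip (18437/219987) -> (219987/18437): both odd, 18437 mod 4 = 1, 219987 mod 4 = 3, so the flip contributes +1; sign now +1
(219987/18437): 219987 mod 18437 = 17180, so (219987/18437) = (17180/18437)
factor out 2^2: 17180 = 2^2·4295; with 18437 mod 8 = 5, (2/18437) = -1; sign now +1; continue with (4295/18437)
flip (4295/18437) -> (18437/4295): both odd, 4295 mod 4 = 3, 18437 mod 4 = 1, so the flip contributes +1; sign now +1
(18437/4295): 18437 mod 4295 = 1257, so (18437/4295) = (1257/4295)
flip (1257/4295) -> (4295/1257): both odd, 1257 mod 4 = 1, 4295 mod 4 = 3, so the flip contributes +1; sign now +1
(4295/1257): 4295 mod 1257 = 524, so (4295/1257) = (524/1257)
factor out 2^2: 524 = 2^2·131; with 1257 mod 8 = 1, (2/1257) = +1; sign now +1; continue with (131/1257)
flip (131/1257) -> (1257/131): both odd, 131 mod 4 = 3, 1257 mod 4 = 1, so the flip contributes +1; sign now +1
(1257/131): 1257 mod 131 = 78, so (1257/131) = (78/131)
factor out 2^1: 78 = 2^1·39; with 131 mod 8 = 3, (2/131) = -1; sign now -1; continue with (39/131)
flip (39/131) -> (131/39): both odd, 39 mod 4 = 3, 131 mod 4 = 3, so the flip contributes -1; sign now +1
(131/39): 131 mod 39 = 14, so (131/39) = (14/39)
factor out 2^1: 14 = 2^1·7; with 39 mod 8 = 7, (2/39) = +1; sign now +1; continue with (7/39)
flip (7/39) -> (39/7): both odd, 7 mod 4 = 3, 39 mod 4 = 3, so the flip contributes -1; sign now -1
(39/7): 39 mod 7 = 4, so (39/7) = (4/7)
factor out 2^2: 4 = 2^2·1; with 7 mod 8 = 7, (2/7) = +1; sign now -1; continue with (1/7)
reached (1/7) = 1, so the symbol is -1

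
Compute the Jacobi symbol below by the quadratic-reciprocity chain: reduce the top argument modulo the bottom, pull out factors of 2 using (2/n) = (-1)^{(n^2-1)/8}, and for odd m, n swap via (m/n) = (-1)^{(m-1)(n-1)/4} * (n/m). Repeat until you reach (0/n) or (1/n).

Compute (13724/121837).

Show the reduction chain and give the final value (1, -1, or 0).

factor out 2^2: 13724 = 2^2·3431; with 121837 mod 8 = 5, (2/121837) = -1; sign now +1; continue with (3431/121837)
flip (3431/121837) -> (121837/3431): both odd, 3431 mod 4 = 3, 121837 mod 4 = 1, so the flip contributes +1; sign now +1
(121837/3431): 121837 mod 3431 = 1752, so (121837/3431) = (1752/3431)
factor out 2^3: 1752 = 2^3·219; with 3431 mod 8 = 7, (2/3431) = +1; sign now +1; continue with (219/3431)
flip (219/3431) -> (3431/219): both odd, 219 mod 4 = 3, 3431 mod 4 = 3, so the flip contributes -1; sign now -1
(3431/219): 3431 mod 219 = 146, so (3431/219) = (146/219)
factor out 2^1: 146 = 2^1·73; with 219 mod 8 = 3, (2/219) = -1; sign now +1; continue with (73/219)
flip (73/219) -> (219/73): both odd, 73 mod 4 = 1, 219 mod 4 = 3, so the flip contributes +1; sign now +1
(219/73): 219 mod 73 = 0, so (219/73) = (0/73)
reached (0/73); gcd(a, n) > 1, so (0/73) = 0 and the symbol is 0

0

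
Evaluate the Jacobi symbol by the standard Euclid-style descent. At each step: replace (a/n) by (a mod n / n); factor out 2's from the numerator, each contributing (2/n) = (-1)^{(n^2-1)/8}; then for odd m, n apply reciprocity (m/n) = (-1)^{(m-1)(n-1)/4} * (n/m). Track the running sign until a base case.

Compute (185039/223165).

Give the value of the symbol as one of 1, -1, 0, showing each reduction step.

-1

reciprocity: (185039/223165) = +1·(223165/185039) since 185039 mod 4 = 3, 223165 mod 4 = 1; sign now +1
(223165/185039) = (38126/185039)   [reduce mod 185039]
38126 = 2^1·19063; (2/185039) = +1 since 185039 mod 8 = 7, so (38126/185039) = (+1)^1·(19063/185039); sign now +1
reciprocity: (19063/185039) = -1·(185039/19063) since 19063 mod 4 = 3, 185039 mod 4 = 3; sign now -1
(185039/19063) = (13472/19063)   [reduce mod 19063]
13472 = 2^5·421; (2/19063) = +1 since 19063 mod 8 = 7, so (13472/19063) = (+1)^5·(421/19063); sign now -1
reciprocity: (421/19063) = +1·(19063/421) since 421 mod 4 = 1, 19063 mod 4 = 3; sign now -1
(19063/421) = (118/421)   [reduce mod 421]
118 = 2^1·59; (2/421) = -1 since 421 mod 8 = 5, so (118/421) = (-1)^1·(59/421); sign now +1
reciprocity: (59/421) = +1·(421/59) since 59 mod 4 = 3, 421 mod 4 = 1; sign now +1
(421/59) = (8/59)   [reduce mod 59]
8 = 2^3·1; (2/59) = -1 since 59 mod 8 = 3, so (8/59) = (-1)^3·(1/59); sign now -1
(1/59) = 1; final value = sign = -1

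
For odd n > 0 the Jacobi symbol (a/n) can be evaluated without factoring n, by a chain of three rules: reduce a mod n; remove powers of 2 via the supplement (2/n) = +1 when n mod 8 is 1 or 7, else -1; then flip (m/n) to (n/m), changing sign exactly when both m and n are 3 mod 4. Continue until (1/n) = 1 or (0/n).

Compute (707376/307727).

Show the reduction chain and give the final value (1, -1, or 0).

-1

(707376/307727): 707376 mod 307727 = 91922, so (707376/307727) = (91922/307727)
factor out 2^1: 91922 = 2^1·45961; with 307727 mod 8 = 7, (2/307727) = +1; sign now +1; continue with (45961/307727)
flip (45961/307727) -> (307727/45961): both odd, 45961 mod 4 = 1, 307727 mod 4 = 3, so the flip contributes +1; sign now +1
(307727/45961): 307727 mod 45961 = 31961, so (307727/45961) = (31961/45961)
flip (31961/45961) -> (45961/31961): both odd, 31961 mod 4 = 1, 45961 mod 4 = 1, so the flip contributes +1; sign now +1
(45961/31961): 45961 mod 31961 = 14000, so (45961/31961) = (14000/31961)
factor out 2^4: 14000 = 2^4·875; with 31961 mod 8 = 1, (2/31961) = +1; sign now +1; continue with (875/31961)
flip (875/31961) -> (31961/875): both odd, 875 mod 4 = 3, 31961 mod 4 = 1, so the flip contributes +1; sign now +1
(31961/875): 31961 mod 875 = 461, so (31961/875) = (461/875)
flip (461/875) -> (875/461): both odd, 461 mod 4 = 1, 875 mod 4 = 3, so the flip contributes +1; sign now +1
(875/461): 875 mod 461 = 414, so (875/461) = (414/461)
factor out 2^1: 414 = 2^1·207; with 461 mod 8 = 5, (2/461) = -1; sign now -1; continue with (207/461)
flip (207/461) -> (461/207): both odd, 207 mod 4 = 3, 461 mod 4 = 1, so the flip contributes +1; sign now -1
(461/207): 461 mod 207 = 47, so (461/207) = (47/207)
flip (47/207) -> (207/47): both odd, 47 mod 4 = 3, 207 mod 4 = 3, so the flip contributes -1; sign now +1
(207/47): 207 mod 47 = 19, so (207/47) = (19/47)
flip (19/47) -> (47/19): both odd, 19 mod 4 = 3, 47 mod 4 = 3, so the flip contributes -1; sign now -1
(47/19): 47 mod 19 = 9, so (47/19) = (9/19)
flip (9/19) -> (19/9): both odd, 9 mod 4 = 1, 19 mod 4 = 3, so the flip contributes +1; sign now -1
(19/9): 19 mod 9 = 1, so (19/9) = (1/9)
reached (1/9) = 1, so the symbol is -1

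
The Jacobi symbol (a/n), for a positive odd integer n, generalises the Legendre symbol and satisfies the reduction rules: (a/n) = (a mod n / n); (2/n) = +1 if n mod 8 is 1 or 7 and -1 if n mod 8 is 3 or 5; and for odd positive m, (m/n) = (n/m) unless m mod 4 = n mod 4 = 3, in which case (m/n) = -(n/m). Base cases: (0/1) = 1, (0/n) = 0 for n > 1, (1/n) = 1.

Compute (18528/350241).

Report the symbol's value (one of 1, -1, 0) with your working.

0

factor out 2^5: 18528 = 2^5·579; with 350241 mod 8 = 1, (2/350241) = +1; sign now +1; continue with (579/350241)
flip (579/350241) -> (350241/579): both odd, 579 mod 4 = 3, 350241 mod 4 = 1, so the flip contributes +1; sign now +1
(350241/579): 350241 mod 579 = 525, so (350241/579) = (525/579)
flip (525/579) -> (579/525): both odd, 525 mod 4 = 1, 579 mod 4 = 3, so the flip contributes +1; sign now +1
(579/525): 579 mod 525 = 54, so (579/525) = (54/525)
factor out 2^1: 54 = 2^1·27; with 525 mod 8 = 5, (2/525) = -1; sign now -1; continue with (27/525)
flip (27/525) -> (525/27): both odd, 27 mod 4 = 3, 525 mod 4 = 1, so the flip contributes +1; sign now -1
(525/27): 525 mod 27 = 12, so (525/27) = (12/27)
factor out 2^2: 12 = 2^2·3; with 27 mod 8 = 3, (2/27) = -1; sign now -1; continue with (3/27)
flip (3/27) -> (27/3): both odd, 3 mod 4 = 3, 27 mod 4 = 3, so the flip contributes -1; sign now +1
(27/3): 27 mod 3 = 0, so (27/3) = (0/3)
reached (0/3); gcd(a, n) > 1, so (0/3) = 0 and the symbol is 0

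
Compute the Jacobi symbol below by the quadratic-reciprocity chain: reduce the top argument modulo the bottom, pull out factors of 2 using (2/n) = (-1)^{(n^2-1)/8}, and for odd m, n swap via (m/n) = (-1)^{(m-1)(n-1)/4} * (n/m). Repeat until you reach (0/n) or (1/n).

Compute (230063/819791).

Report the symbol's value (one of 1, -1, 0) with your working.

reciprocity: (230063/819791) = -1·(819791/230063) since 230063 mod 4 = 3, 819791 mod 4 = 3; sign now -1
(819791/230063) = (129602/230063)   [reduce mod 230063]
129602 = 2^1·64801; (2/230063) = +1 since 230063 mod 8 = 7, so (129602/230063) = (+1)^1·(64801/230063); sign now -1
reciprocity: (64801/230063) = +1·(230063/64801) since 64801 mod 4 = 1, 230063 mod 4 = 3; sign now -1
(230063/64801) = (35660/64801)   [reduce mod 64801]
35660 = 2^2·8915; (2/64801) = +1 since 64801 mod 8 = 1, so (35660/64801) = (+1)^2·(8915/64801); sign now -1
reciprocity: (8915/64801) = +1·(64801/8915) since 8915 mod 4 = 3, 64801 mod 4 = 1; sign now -1
(64801/8915) = (2396/8915)   [reduce mod 8915]
2396 = 2^2·599; (2/8915) = -1 since 8915 mod 8 = 3, so (2396/8915) = (-1)^2·(599/8915); sign now -1
reciprocity: (599/8915) = -1·(8915/599) since 599 mod 4 = 3, 8915 mod 4 = 3; sign now +1
(8915/599) = (529/599)   [reduce mod 599]
reciprocity: (529/599) = +1·(599/529) since 529 mod 4 = 1, 599 mod 4 = 3; sign now +1
(599/529) = (70/529)   [reduce mod 529]
70 = 2^1·35; (2/529) = +1 since 529 mod 8 = 1, so (70/529) = (+1)^1·(35/529); sign now +1
reciprocity: (35/529) = +1·(529/35) since 35 mod 4 = 3, 529 mod 4 = 1; sign now +1
(529/35) = (4/35)   [reduce mod 35]
4 = 2^2·1; (2/35) = -1 since 35 mod 8 = 3, so (4/35) = (-1)^2·(1/35); sign now +1
(1/35) = 1; final value = sign = +1

1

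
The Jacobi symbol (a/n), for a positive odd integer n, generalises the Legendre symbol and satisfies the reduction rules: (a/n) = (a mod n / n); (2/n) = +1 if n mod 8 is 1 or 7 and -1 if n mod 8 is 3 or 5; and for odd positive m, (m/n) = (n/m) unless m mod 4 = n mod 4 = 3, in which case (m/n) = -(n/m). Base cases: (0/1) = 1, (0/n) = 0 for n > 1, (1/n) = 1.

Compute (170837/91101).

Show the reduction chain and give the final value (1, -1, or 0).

(170837/91101) = (79736/91101)   [reduce mod 91101]
79736 = 2^3·9967; (2/91101) = -1 since 91101 mod 8 = 5, so (79736/91101) = (-1)^3·(9967/91101); sign now -1
reciprocity: (9967/91101) = +1·(91101/9967) since 9967 mod 4 = 3, 91101 mod 4 = 1; sign now -1
(91101/9967) = (1398/9967)   [reduce mod 9967]
1398 = 2^1·699; (2/9967) = +1 since 9967 mod 8 = 7, so (1398/9967) = (+1)^1·(699/9967); sign now -1
reciprocity: (699/9967) = -1·(9967/699) since 699 mod 4 = 3, 9967 mod 4 = 3; sign now +1
(9967/699) = (181/699)   [reduce mod 699]
reciprocity: (181/699) = +1·(699/181) since 181 mod 4 = 1, 699 mod 4 = 3; sign now +1
(699/181) = (156/181)   [reduce mod 181]
156 = 2^2·39; (2/181) = -1 since 181 mod 8 = 5, so (156/181) = (-1)^2·(39/181); sign now +1
reciprocity: (39/181) = +1·(181/39) since 39 mod 4 = 3, 181 mod 4 = 1; sign now +1
(181/39) = (25/39)   [reduce mod 39]
reciprocity: (25/39) = +1·(39/25) since 25 mod 4 = 1, 39 mod 4 = 3; sign now +1
(39/25) = (14/25)   [reduce mod 25]
14 = 2^1·7; (2/25) = +1 since 25 mod 8 = 1, so (14/25) = (+1)^1·(7/25); sign now +1
reciprocity: (7/25) = +1·(25/7) since 7 mod 4 = 3, 25 mod 4 = 1; sign now +1
(25/7) = (4/7)   [reduce mod 7]
4 = 2^2·1; (2/7) = +1 since 7 mod 8 = 7, so (4/7) = (+1)^2·(1/7); sign now +1
(1/7) = 1; final value = sign = +1

1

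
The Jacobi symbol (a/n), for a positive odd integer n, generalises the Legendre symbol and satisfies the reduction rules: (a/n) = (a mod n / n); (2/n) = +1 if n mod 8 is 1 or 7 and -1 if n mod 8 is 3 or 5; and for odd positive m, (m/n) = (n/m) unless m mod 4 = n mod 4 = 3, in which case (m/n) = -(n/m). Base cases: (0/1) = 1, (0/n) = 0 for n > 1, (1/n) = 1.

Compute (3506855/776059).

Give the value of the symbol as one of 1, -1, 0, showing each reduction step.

1

(3506855/776059) = (402619/776059)   [reduce mod 776059]
reciprocity: (402619/776059) = -1·(776059/402619) since 402619 mod 4 = 3, 776059 mod 4 = 3; sign now -1
(776059/402619) = (373440/402619)   [reduce mod 402619]
373440 = 2^6·5835; (2/402619) = -1 since 402619 mod 8 = 3, so (373440/402619) = (-1)^6·(5835/402619); sign now -1
reciprocity: (5835/402619) = -1·(402619/5835) since 5835 mod 4 = 3, 402619 mod 4 = 3; sign now +1
(402619/5835) = (4/5835)   [reduce mod 5835]
4 = 2^2·1; (2/5835) = -1 since 5835 mod 8 = 3, so (4/5835) = (-1)^2·(1/5835); sign now +1
(1/5835) = 1; final value = sign = +1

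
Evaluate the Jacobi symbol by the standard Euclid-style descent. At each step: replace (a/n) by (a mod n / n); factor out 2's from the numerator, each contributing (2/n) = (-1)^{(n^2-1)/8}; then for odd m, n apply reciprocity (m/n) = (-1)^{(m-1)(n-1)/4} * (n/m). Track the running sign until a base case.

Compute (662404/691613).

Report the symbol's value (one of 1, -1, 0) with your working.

1

662404 = 2^2·165601; (2/691613) = -1 since 691613 mod 8 = 5, so (662404/691613) = (-1)^2·(165601/691613); sign now +1
reciprocity: (165601/691613) = +1·(691613/165601) since 165601 mod 4 = 1, 691613 mod 4 = 1; sign now +1
(691613/165601) = (29209/165601)   [reduce mod 165601]
reciprocity: (29209/165601) = +1·(165601/29209) since 29209 mod 4 = 1, 165601 mod 4 = 1; sign now +1
(165601/29209) = (19556/29209)   [reduce mod 29209]
19556 = 2^2·4889; (2/29209) = +1 since 29209 mod 8 = 1, so (19556/29209) = (+1)^2·(4889/29209); sign now +1
reciprocity: (4889/29209) = +1·(29209/4889) since 4889 mod 4 = 1, 29209 mod 4 = 1; sign now +1
(29209/4889) = (4764/4889)   [reduce mod 4889]
4764 = 2^2·1191; (2/4889) = +1 since 4889 mod 8 = 1, so (4764/4889) = (+1)^2·(1191/4889); sign now +1
reciprocity: (1191/4889) = +1·(4889/1191) since 1191 mod 4 = 3, 4889 mod 4 = 1; sign now +1
(4889/1191) = (125/1191)   [reduce mod 1191]
reciprocity: (125/1191) = +1·(1191/125) since 125 mod 4 = 1, 1191 mod 4 = 3; sign now +1
(1191/125) = (66/125)   [reduce mod 125]
66 = 2^1·33; (2/125) = -1 since 125 mod 8 = 5, so (66/125) = (-1)^1·(33/125); sign now -1
reciprocity: (33/125) = +1·(125/33) since 33 mod 4 = 1, 125 mod 4 = 1; sign now -1
(125/33) = (26/33)   [reduce mod 33]
26 = 2^1·13; (2/33) = +1 since 33 mod 8 = 1, so (26/33) = (+1)^1·(13/33); sign now -1
reciprocity: (13/33) = +1·(33/13) since 13 mod 4 = 1, 33 mod 4 = 1; sign now -1
(33/13) = (7/13)   [reduce mod 13]
reciprocity: (7/13) = +1·(13/7) since 7 mod 4 = 3, 13 mod 4 = 1; sign now -1
(13/7) = (6/7)   [reduce mod 7]
6 = 2^1·3; (2/7) = +1 since 7 mod 8 = 7, so (6/7) = (+1)^1·(3/7); sign now -1
reciprocity: (3/7) = -1·(7/3) since 3 mod 4 = 3, 7 mod 4 = 3; sign now +1
(7/3) = (1/3)   [reduce mod 3]
(1/3) = 1; final value = sign = +1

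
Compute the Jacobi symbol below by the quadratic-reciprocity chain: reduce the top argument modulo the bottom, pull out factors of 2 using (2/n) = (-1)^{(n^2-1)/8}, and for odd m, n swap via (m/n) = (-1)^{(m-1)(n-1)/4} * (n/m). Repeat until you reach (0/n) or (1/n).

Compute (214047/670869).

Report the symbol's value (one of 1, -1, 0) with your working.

0

flip (214047/670869) -> (670869/214047): both odd, 214047 mod 4 = 3, 670869 mod 4 = 1, so the flip contributes +1; sign now +1
(670869/214047): 670869 mod 214047 = 28728, so (670869/214047) = (28728/214047)
factor out 2^3: 28728 = 2^3·3591; with 214047 mod 8 = 7, (2/214047) = +1; sign now +1; continue with (3591/214047)
flip (3591/214047) -> (214047/3591): both odd, 3591 mod 4 = 3, 214047 mod 4 = 3, so the flip contributes -1; sign now -1
(214047/3591): 214047 mod 3591 = 2178, so (214047/3591) = (2178/3591)
factor out 2^1: 2178 = 2^1·1089; with 3591 mod 8 = 7, (2/3591) = +1; sign now -1; continue with (1089/3591)
flip (1089/3591) -> (3591/1089): both odd, 1089 mod 4 = 1, 3591 mod 4 = 3, so the flip contributes +1; sign now -1
(3591/1089): 3591 mod 1089 = 324, so (3591/1089) = (324/1089)
factor out 2^2: 324 = 2^2·81; with 1089 mod 8 = 1, (2/1089) = +1; sign now -1; continue with (81/1089)
flip (81/1089) -> (1089/81): both odd, 81 mod 4 = 1, 1089 mod 4 = 1, so the flip contributes +1; sign now -1
(1089/81): 1089 mod 81 = 36, so (1089/81) = (36/81)
factor out 2^2: 36 = 2^2·9; with 81 mod 8 = 1, (2/81) = +1; sign now -1; continue with (9/81)
flip (9/81) -> (81/9): both odd, 9 mod 4 = 1, 81 mod 4 = 1, so the flip contributes +1; sign now -1
(81/9): 81 mod 9 = 0, so (81/9) = (0/9)
reached (0/9); gcd(a, n) > 1, so (0/9) = 0 and the symbol is 0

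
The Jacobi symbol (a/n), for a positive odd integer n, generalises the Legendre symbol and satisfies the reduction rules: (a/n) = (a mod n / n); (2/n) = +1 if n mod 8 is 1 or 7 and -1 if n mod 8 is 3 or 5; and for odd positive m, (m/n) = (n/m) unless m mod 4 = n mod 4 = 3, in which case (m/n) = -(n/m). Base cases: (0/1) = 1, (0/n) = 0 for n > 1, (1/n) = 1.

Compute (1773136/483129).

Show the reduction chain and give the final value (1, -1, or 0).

-1

(1773136/483129): 1773136 mod 483129 = 323749, so (1773136/483129) = (323749/483129)
flip (323749/483129) -> (483129/323749): both odd, 323749 mod 4 = 1, 483129 mod 4 = 1, so the flip contributes +1; sign now +1
(483129/323749): 483129 mod 323749 = 159380, so (483129/323749) = (159380/323749)
factor out 2^2: 159380 = 2^2·39845; with 323749 mod 8 = 5, (2/323749) = -1; sign now +1; continue with (39845/323749)
flip (39845/323749) -> (323749/39845): both odd, 39845 mod 4 = 1, 323749 mod 4 = 1, so the flip contributes +1; sign now +1
(323749/39845): 323749 mod 39845 = 4989, so (323749/39845) = (4989/39845)
flip (4989/39845) -> (39845/4989): both odd, 4989 mod 4 = 1, 39845 mod 4 = 1, so the flip contributes +1; sign now +1
(39845/4989): 39845 mod 4989 = 4922, so (39845/4989) = (4922/4989)
factor out 2^1: 4922 = 2^1·2461; with 4989 mod 8 = 5, (2/4989) = -1; sign now -1; continue with (2461/4989)
flip (2461/4989) -> (4989/2461): both odd, 2461 mod 4 = 1, 4989 mod 4 = 1, so the flip contributes +1; sign now -1
(4989/2461): 4989 mod 2461 = 67, so (4989/2461) = (67/2461)
flip (67/2461) -> (2461/67): both odd, 67 mod 4 = 3, 2461 mod 4 = 1, so the flip contributes +1; sign now -1
(2461/67): 2461 mod 67 = 49, so (2461/67) = (49/67)
flip (49/67) -> (67/49): both odd, 49 mod 4 = 1, 67 mod 4 = 3, so the flip contributes +1; sign now -1
(67/49): 67 mod 49 = 18, so (67/49) = (18/49)
factor out 2^1: 18 = 2^1·9; with 49 mod 8 = 1, (2/49) = +1; sign now -1; continue with (9/49)
flip (9/49) -> (49/9): both odd, 9 mod 4 = 1, 49 mod 4 = 1, so the flip contributes +1; sign now -1
(49/9): 49 mod 9 = 4, so (49/9) = (4/9)
factor out 2^2: 4 = 2^2·1; with 9 mod 8 = 1, (2/9) = +1; sign now -1; continue with (1/9)
reached (1/9) = 1, so the symbol is -1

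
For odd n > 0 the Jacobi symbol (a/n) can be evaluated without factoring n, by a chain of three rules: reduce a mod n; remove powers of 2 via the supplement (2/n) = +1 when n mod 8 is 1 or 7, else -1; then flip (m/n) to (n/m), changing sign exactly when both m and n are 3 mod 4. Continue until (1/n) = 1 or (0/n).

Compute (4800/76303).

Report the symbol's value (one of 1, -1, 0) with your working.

4800 = 2^6·75; (2/76303) = +1 since 76303 mod 8 = 7, so (4800/76303) = (+1)^6·(75/76303); sign now +1
reciprocity: (75/76303) = -1·(76303/75) since 75 mod 4 = 3, 76303 mod 4 = 3; sign now -1
(76303/75) = (28/75)   [reduce mod 75]
28 = 2^2·7; (2/75) = -1 since 75 mod 8 = 3, so (28/75) = (-1)^2·(7/75); sign now -1
reciprocity: (7/75) = -1·(75/7) since 7 mod 4 = 3, 75 mod 4 = 3; sign now +1
(75/7) = (5/7)   [reduce mod 7]
reciprocity: (5/7) = +1·(7/5) since 5 mod 4 = 1, 7 mod 4 = 3; sign now +1
(7/5) = (2/5)   [reduce mod 5]
2 = 2^1·1; (2/5) = -1 since 5 mod 8 = 5, so (2/5) = (-1)^1·(1/5); sign now -1
(1/5) = 1; final value = sign = -1

-1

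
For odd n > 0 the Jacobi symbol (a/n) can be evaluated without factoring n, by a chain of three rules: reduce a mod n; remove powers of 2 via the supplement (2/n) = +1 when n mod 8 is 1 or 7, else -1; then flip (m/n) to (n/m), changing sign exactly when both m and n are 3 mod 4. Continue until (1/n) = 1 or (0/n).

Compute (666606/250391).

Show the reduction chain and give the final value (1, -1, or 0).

1

(666606/250391): 666606 mod 250391 = 165824, so (666606/250391) = (165824/250391)
factor out 2^6: 165824 = 2^6·2591; with 250391 mod 8 = 7, (2/250391) = +1; sign now +1; continue with (2591/250391)
flip (2591/250391) -> (250391/2591): both odd, 2591 mod 4 = 3, 250391 mod 4 = 3, so the flip contributes -1; sign now -1
(250391/2591): 250391 mod 2591 = 1655, so (250391/2591) = (1655/2591)
flip (1655/2591) -> (2591/1655): both odd, 1655 mod 4 = 3, 2591 mod 4 = 3, so the flip contributes -1; sign now +1
(2591/1655): 2591 mod 1655 = 936, so (2591/1655) = (936/1655)
factor out 2^3: 936 = 2^3·117; with 1655 mod 8 = 7, (2/1655) = +1; sign now +1; continue with (117/1655)
flip (117/1655) -> (1655/117): both odd, 117 mod 4 = 1, 1655 mod 4 = 3, so the flip contributes +1; sign now +1
(1655/117): 1655 mod 117 = 17, so (1655/117) = (17/117)
flip (17/117) -> (117/17): both odd, 17 mod 4 = 1, 117 mod 4 = 1, so the flip contributes +1; sign now +1
(117/17): 117 mod 17 = 15, so (117/17) = (15/17)
flip (15/17) -> (17/15): both odd, 15 mod 4 = 3, 17 mod 4 = 1, so the flip contributes +1; sign now +1
(17/15): 17 mod 15 = 2, so (17/15) = (2/15)
factor out 2^1: 2 = 2^1·1; with 15 mod 8 = 7, (2/15) = +1; sign now +1; continue with (1/15)
reached (1/15) = 1, so the symbol is +1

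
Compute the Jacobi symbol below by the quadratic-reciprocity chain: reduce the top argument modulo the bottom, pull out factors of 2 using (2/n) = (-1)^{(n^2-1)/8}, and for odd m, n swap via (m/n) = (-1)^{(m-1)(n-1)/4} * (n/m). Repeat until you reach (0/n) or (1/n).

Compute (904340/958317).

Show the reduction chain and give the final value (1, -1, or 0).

-1

904340 = 2^2·226085; (2/958317) = -1 since 958317 mod 8 = 5, so (904340/958317) = (-1)^2·(226085/958317); sign now +1
reciprocity: (226085/958317) = +1·(958317/226085) since 226085 mod 4 = 1, 958317 mod 4 = 1; sign now +1
(958317/226085) = (53977/226085)   [reduce mod 226085]
reciprocity: (53977/226085) = +1·(226085/53977) since 53977 mod 4 = 1, 226085 mod 4 = 1; sign now +1
(226085/53977) = (10177/53977)   [reduce mod 53977]
reciprocity: (10177/53977) = +1·(53977/10177) since 10177 mod 4 = 1, 53977 mod 4 = 1; sign now +1
(53977/10177) = (3092/10177)   [reduce mod 10177]
3092 = 2^2·773; (2/10177) = +1 since 10177 mod 8 = 1, so (3092/10177) = (+1)^2·(773/10177); sign now +1
reciprocity: (773/10177) = +1·(10177/773) since 773 mod 4 = 1, 10177 mod 4 = 1; sign now +1
(10177/773) = (128/773)   [reduce mod 773]
128 = 2^7·1; (2/773) = -1 since 773 mod 8 = 5, so (128/773) = (-1)^7·(1/773); sign now -1
(1/773) = 1; final value = sign = -1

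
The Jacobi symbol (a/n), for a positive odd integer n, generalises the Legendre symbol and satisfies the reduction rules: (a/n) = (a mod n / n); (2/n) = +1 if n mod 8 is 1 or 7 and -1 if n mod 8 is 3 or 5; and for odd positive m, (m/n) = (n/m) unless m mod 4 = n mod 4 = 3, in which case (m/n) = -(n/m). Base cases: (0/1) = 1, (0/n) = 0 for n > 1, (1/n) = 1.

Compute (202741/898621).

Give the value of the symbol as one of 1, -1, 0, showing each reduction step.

reciprocity: (202741/898621) = +1·(898621/202741) since 202741 mod 4 = 1, 898621 mod 4 = 1; sign now +1
(898621/202741) = (87657/202741)   [reduce mod 202741]
reciprocity: (87657/202741) = +1·(202741/87657) since 87657 mod 4 = 1, 202741 mod 4 = 1; sign now +1
(202741/87657) = (27427/87657)   [reduce mod 87657]
reciprocity: (27427/87657) = +1·(87657/27427) since 27427 mod 4 = 3, 87657 mod 4 = 1; sign now +1
(87657/27427) = (5376/27427)   [reduce mod 27427]
5376 = 2^8·21; (2/27427) = -1 since 27427 mod 8 = 3, so (5376/27427) = (-1)^8·(21/27427); sign now +1
reciprocity: (21/27427) = +1·(27427/21) since 21 mod 4 = 1, 27427 mod 4 = 3; sign now +1
(27427/21) = (1/21)   [reduce mod 21]
(1/21) = 1; final value = sign = +1

1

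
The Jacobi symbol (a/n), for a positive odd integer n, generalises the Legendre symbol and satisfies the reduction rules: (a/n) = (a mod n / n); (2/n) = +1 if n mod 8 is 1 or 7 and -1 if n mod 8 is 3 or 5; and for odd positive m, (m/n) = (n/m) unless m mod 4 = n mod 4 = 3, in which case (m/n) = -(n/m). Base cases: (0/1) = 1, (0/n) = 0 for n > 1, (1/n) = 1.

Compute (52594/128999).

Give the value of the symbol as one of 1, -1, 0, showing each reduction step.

factor out 2^1: 52594 = 2^1·26297; with 128999 mod 8 = 7, (2/128999) = +1; sign now +1; continue with (26297/128999)
flip (26297/128999) -> (128999/26297): both odd, 26297 mod 4 = 1, 128999 mod 4 = 3, so the flip contributes +1; sign now +1
(128999/26297): 128999 mod 26297 = 23811, so (128999/26297) = (23811/26297)
flip (23811/26297) -> (26297/23811): both odd, 23811 mod 4 = 3, 26297 mod 4 = 1, so the flip contributes +1; sign now +1
(26297/23811): 26297 mod 23811 = 2486, so (26297/23811) = (2486/23811)
factor out 2^1: 2486 = 2^1·1243; with 23811 mod 8 = 3, (2/23811) = -1; sign now -1; continue with (1243/23811)
flip (1243/23811) -> (23811/1243): both odd, 1243 mod 4 = 3, 23811 mod 4 = 3, so the flip contributes -1; sign now +1
(23811/1243): 23811 mod 1243 = 194, so (23811/1243) = (194/1243)
factor out 2^1: 194 = 2^1·97; with 1243 mod 8 = 3, (2/1243) = -1; sign now -1; continue with (97/1243)
flip (97/1243) -> (1243/97): both odd, 97 mod 4 = 1, 1243 mod 4 = 3, so the flip contributes +1; sign now -1
(1243/97): 1243 mod 97 = 79, so (1243/97) = (79/97)
flip (79/97) -> (97/79): both odd, 79 mod 4 = 3, 97 mod 4 = 1, so the flip contributes +1; sign now -1
(97/79): 97 mod 79 = 18, so (97/79) = (18/79)
factor out 2^1: 18 = 2^1·9; with 79 mod 8 = 7, (2/79) = +1; sign now -1; continue with (9/79)
flip (9/79) -> (79/9): both odd, 9 mod 4 = 1, 79 mod 4 = 3, so the flip contributes +1; sign now -1
(79/9): 79 mod 9 = 7, so (79/9) = (7/9)
flip (7/9) -> (9/7): both odd, 7 mod 4 = 3, 9 mod 4 = 1, so the flip contributes +1; sign now -1
(9/7): 9 mod 7 = 2, so (9/7) = (2/7)
factor out 2^1: 2 = 2^1·1; with 7 mod 8 = 7, (2/7) = +1; sign now -1; continue with (1/7)
reached (1/7) = 1, so the symbol is -1

-1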